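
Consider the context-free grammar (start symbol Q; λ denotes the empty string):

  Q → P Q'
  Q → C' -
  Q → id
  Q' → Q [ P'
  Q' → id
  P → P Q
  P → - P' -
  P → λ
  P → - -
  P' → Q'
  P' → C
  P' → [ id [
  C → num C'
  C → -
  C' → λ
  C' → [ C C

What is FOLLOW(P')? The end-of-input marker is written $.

{ $, -, [, id }

In Q' → Q [ P': P' is at the end, add FOLLOW(Q') = { $, -, [, id }.
In P → - P' -: add FIRST(-) = { - }.
Union: FOLLOW(P') = { $, -, [, id }.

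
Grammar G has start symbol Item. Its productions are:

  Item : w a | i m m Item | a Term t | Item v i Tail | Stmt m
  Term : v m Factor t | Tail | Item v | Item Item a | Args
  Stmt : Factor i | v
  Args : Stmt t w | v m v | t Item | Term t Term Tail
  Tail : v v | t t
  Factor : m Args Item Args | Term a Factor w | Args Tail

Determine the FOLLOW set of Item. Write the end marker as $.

{ $, a, i, m, t, v, w }

Item is the start symbol, so $ ∈ FOLLOW(Item).
In Item : i m m Item: Item is at the end, add FOLLOW(Item) = { $, a, i, m, t, v, w }.
In Item : Item v i Tail: add FIRST(v i Tail) = { v }.
In Term : Item v: add FIRST(v) = { v }.
In Term : Item Item a: add FIRST(Item a) = { a, i, m, t, v, w }.
In Term : Item Item a: add FIRST(a) = { a }.
In Args : t Item: Item is at the end, add FOLLOW(Args) = { a, i, m, t, v, w }.
In Factor : m Args Item Args: add FIRST(Args) = { a, i, m, t, v, w }.
Union: FOLLOW(Item) = { $, a, i, m, t, v, w }.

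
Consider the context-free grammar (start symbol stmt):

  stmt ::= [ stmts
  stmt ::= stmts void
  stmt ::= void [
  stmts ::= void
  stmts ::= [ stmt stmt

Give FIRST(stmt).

stmt ::= [ stmts contributes {[}.
From stmt ::= stmts void: add FIRST(stmts) = { [, void }.
stmt ::= void [ contributes {void}.
Union: FIRST(stmt) = { [, void }.

{ [, void }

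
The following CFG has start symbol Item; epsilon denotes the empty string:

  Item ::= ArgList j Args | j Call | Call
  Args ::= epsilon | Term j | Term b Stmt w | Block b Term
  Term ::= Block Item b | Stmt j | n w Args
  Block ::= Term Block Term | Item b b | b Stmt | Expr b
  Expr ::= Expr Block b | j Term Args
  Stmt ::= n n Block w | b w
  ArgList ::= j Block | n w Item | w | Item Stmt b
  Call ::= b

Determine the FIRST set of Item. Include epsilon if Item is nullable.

From Item ::= ArgList j Args: add FIRST(ArgList) = { b, j, n, w }.
Item ::= j Call contributes {j}.
From Item ::= Call: add FIRST(Call) = { b }.
Union: FIRST(Item) = { b, j, n, w }.

{ b, j, n, w }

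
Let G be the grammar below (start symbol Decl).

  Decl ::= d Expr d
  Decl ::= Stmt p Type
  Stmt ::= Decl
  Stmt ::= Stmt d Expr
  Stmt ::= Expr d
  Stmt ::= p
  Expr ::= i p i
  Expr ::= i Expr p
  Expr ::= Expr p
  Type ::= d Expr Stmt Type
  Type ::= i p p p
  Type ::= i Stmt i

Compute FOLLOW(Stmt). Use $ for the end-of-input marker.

{ d, i, p }

In Decl ::= Stmt p Type: add FIRST(p Type) = { p }.
In Stmt ::= Stmt d Expr: add FIRST(d Expr) = { d }.
In Type ::= d Expr Stmt Type: add FIRST(Type) = { d, i }.
In Type ::= i Stmt i: add FIRST(i) = { i }.
Union: FOLLOW(Stmt) = { d, i, p }.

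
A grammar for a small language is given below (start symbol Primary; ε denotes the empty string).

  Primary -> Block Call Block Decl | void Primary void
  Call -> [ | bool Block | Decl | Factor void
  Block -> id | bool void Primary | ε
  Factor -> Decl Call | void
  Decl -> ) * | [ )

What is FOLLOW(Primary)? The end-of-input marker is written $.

{ $, ), [, bool, id, void }

Primary is the start symbol, so $ ∈ FOLLOW(Primary).
In Primary -> void Primary void: add FIRST(void) = { void }.
In Block -> bool void Primary: Primary is at the end, add FOLLOW(Block) = { ), [, bool, id, void }.
Union: FOLLOW(Primary) = { $, ), [, bool, id, void }.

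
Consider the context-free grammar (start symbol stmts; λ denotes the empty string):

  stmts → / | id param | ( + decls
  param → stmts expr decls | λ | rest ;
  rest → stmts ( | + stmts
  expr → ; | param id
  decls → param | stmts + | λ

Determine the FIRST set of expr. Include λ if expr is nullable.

expr → ; contributes {;}.
From expr → param id: param nullable, take FIRST(param) ∪ {id} = { (, +, /, id }.
Union: FIRST(expr) = { (, +, /, ;, id }.

{ (, +, /, ;, id }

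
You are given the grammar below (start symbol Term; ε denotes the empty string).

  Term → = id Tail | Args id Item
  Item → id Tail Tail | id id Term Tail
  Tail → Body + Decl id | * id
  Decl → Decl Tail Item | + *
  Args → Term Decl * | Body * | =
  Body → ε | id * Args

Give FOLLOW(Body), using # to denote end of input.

In Tail → Body + Decl id: add FIRST(+ Decl id) = { + }.
In Args → Body *: add FIRST(*) = { * }.
Union: FOLLOW(Body) = { *, + }.

{ *, + }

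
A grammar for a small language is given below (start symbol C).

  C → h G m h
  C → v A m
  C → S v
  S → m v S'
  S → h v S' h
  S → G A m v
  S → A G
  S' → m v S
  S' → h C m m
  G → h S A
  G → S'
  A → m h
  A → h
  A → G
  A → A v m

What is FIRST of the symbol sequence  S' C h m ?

Add FIRST(S') = { h, m }; S' is not nullable, stop.

{ h, m }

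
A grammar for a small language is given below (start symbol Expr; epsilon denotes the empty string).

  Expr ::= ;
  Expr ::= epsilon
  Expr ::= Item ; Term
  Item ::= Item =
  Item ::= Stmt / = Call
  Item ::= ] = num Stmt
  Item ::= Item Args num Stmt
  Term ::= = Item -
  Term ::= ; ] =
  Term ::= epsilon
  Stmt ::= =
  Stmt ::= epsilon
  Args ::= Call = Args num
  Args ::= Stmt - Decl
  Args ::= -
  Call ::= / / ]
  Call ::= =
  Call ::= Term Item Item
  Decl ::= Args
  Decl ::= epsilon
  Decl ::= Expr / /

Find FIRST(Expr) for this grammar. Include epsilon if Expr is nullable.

Expr ::= ; contributes {;}.
Expr ::= epsilon contributes epsilon.
From Expr ::= Item ; Term: add FIRST(Item) = { /, =, ] }.
Union: FIRST(Expr) = { /, ;, =, ], epsilon }.

{ /, ;, =, ], epsilon }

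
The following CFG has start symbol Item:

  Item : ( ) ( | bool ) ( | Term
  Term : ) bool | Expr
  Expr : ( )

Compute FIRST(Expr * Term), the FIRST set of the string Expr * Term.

{ ( }

Add FIRST(Expr) = { ( }; Expr is not nullable, stop.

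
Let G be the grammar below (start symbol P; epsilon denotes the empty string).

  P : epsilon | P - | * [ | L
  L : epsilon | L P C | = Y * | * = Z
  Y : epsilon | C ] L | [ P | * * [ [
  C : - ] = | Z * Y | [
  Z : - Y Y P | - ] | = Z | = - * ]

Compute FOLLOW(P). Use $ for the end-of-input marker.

P is the start symbol, so $ ∈ FOLLOW(P).
In P : P -: add FIRST(-) = { - }.
In L : L P C: add FIRST(C) = { -, =, [ }.
In Y : [ P: P is at the end, add FOLLOW(Y) = { $, *, -, =, [, ] }.
In Z : - Y Y P: P is at the end, add FOLLOW(Z) = { $, *, -, =, [, ] }.
Union: FOLLOW(P) = { $, *, -, =, [, ] }.

{ $, *, -, =, [, ] }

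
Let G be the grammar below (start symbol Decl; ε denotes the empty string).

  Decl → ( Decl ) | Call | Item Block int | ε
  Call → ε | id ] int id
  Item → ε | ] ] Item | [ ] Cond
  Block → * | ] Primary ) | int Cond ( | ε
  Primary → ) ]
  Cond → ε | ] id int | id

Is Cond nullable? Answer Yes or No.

Cond has an ε-production, so Cond ⇒ ε.

Yes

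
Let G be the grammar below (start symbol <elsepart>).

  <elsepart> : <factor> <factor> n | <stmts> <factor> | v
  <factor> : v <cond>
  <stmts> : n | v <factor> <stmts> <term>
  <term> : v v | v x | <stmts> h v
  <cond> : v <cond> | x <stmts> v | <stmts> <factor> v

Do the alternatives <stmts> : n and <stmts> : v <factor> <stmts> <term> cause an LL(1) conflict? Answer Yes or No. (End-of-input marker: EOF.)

No

FIRST(n) = { n } and FIRST(v <factor> <stmts> <term>) = { v }.
The FIRST sets are disjoint and neither alternative is nullable — no conflict.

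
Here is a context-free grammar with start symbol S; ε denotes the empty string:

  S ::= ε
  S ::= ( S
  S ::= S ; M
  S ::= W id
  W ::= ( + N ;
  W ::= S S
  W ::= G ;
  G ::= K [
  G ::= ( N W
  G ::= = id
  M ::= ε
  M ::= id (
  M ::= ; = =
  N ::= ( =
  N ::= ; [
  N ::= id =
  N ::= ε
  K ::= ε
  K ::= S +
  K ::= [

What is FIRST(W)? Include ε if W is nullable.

W ::= ( + N ; contributes {(}.
From W ::= S S: S, S nullable, take FIRST(S) ∪ FIRST(S) = { (, +, ;, =, [, id }; also ε since the whole RHS is nullable.
From W ::= G ;: add FIRST(G) = { (, +, ;, =, [, id }.
Union: FIRST(W) = { (, +, ;, =, [, id, ε }.

{ (, +, ;, =, [, id, ε }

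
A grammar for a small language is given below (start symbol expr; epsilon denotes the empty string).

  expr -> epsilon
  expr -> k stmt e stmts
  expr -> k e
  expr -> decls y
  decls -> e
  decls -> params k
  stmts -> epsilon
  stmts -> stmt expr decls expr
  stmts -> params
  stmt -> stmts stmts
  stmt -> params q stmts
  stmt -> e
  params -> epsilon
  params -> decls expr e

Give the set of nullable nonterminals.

Directly nullable (have an epsilon-production): expr, stmts, params.
stmt -> stmts stmts with every symbol nullable, so stmt is nullable.
No other nonterminal has a production whose RHS symbols are all nullable.

{ expr, params, stmt, stmts }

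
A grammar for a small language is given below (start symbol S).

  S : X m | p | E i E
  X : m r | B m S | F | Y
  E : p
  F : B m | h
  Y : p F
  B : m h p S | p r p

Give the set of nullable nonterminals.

No nonterminal has an empty production or an RHS whose symbols are all nullable.

{ } (none)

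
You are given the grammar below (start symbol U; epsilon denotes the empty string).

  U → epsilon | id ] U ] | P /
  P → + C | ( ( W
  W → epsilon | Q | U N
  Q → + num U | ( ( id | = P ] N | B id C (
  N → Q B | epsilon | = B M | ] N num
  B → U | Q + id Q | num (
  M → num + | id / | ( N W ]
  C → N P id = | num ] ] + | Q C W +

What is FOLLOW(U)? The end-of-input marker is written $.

U is the start symbol, so $ ∈ FOLLOW(U).
In U → id ] U ]: add FIRST(]) = { ] }.
In W → U N: add FIRST(N)\{epsilon} = { (, +, =, ], id, num }.
  Since N is nullable, also add FOLLOW(W) = { +, /, ], id }.
In Q → + num U: U is at the end, add FOLLOW(Q) = { (, +, /, =, ], id, num }.
In B → U: U is at the end, add FOLLOW(B) = { (, +, /, =, ], id, num }.
Union: FOLLOW(U) = { $, (, +, /, =, ], id, num }.

{ $, (, +, /, =, ], id, num }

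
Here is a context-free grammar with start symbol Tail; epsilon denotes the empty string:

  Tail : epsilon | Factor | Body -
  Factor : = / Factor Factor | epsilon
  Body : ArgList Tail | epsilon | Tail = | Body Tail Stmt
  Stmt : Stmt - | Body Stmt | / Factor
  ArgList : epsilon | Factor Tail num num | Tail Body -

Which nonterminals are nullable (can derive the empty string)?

{ ArgList, Body, Factor, Tail }

Directly nullable (have an epsilon-production): Tail, Factor, Body, ArgList.
No other nonterminal has a production whose RHS symbols are all nullable.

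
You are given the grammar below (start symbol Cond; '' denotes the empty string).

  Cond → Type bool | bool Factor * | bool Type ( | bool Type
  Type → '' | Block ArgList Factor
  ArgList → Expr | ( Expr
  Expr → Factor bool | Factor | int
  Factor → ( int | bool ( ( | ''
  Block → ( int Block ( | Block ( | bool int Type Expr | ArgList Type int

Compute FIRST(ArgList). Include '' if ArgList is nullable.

From ArgList → Expr: add FIRST(Expr) = { (, bool, int, '' } (including '' since Expr is nullable).
ArgList → ( Expr contributes {(}.
Union: FIRST(ArgList) = { (, bool, int, '' }.

{ (, bool, int, '' }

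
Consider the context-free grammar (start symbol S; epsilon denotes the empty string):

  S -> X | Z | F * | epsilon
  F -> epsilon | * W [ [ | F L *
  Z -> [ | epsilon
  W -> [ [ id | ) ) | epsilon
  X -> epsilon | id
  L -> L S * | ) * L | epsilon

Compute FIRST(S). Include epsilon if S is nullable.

From S -> X: add FIRST(X) = { id, epsilon } (including epsilon since X is nullable).
From S -> Z: add FIRST(Z) = { [, epsilon } (including epsilon since Z is nullable).
From S -> F *: F nullable, take FIRST(F) ∪ {*} = { ), *, [, id }.
S -> epsilon contributes epsilon.
Union: FIRST(S) = { ), *, [, id, epsilon }.

{ ), *, [, id, epsilon }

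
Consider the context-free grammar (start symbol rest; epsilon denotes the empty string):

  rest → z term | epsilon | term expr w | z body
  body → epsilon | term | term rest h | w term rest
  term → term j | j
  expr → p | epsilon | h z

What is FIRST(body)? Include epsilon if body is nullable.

body → epsilon contributes epsilon.
From body → term: add FIRST(term) = { j }.
From body → term rest h: add FIRST(term) = { j }.
body → w term rest contributes {w}.
Union: FIRST(body) = { j, w, epsilon }.

{ j, w, epsilon }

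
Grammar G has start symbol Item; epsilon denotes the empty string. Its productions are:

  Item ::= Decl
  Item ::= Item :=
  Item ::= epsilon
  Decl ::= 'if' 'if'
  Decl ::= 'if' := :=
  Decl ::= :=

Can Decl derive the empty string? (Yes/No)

No

Nullable nonterminals: Item.
No production of Decl has an RHS whose symbols are all nullable, so Decl is not nullable.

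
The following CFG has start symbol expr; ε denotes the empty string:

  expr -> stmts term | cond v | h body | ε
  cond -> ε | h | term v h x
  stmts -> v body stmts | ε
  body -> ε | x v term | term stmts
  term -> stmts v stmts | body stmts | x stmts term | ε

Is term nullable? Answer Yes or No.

Yes

term has an ε-production, so term ⇒ ε.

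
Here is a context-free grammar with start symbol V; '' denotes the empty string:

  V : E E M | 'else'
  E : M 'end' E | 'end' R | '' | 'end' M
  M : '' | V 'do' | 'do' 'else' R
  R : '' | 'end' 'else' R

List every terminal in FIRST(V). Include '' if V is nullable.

From V : E E M: E, E, M nullable, take FIRST(E) ∪ FIRST(E) ∪ FIRST(M) = { 'do', 'else', 'end' }; also '' since the whole RHS is nullable.
V : 'else' contributes {'else'}.
Union: FIRST(V) = { 'do', 'else', 'end', '' }.

{ 'do', 'else', 'end', '' }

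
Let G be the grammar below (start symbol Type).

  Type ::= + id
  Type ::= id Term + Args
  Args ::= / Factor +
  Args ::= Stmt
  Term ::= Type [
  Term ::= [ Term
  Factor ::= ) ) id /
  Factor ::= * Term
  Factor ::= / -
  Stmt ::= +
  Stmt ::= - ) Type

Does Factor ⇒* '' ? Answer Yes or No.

No

No nonterminal in this grammar is nullable.
No production of Factor has an RHS whose symbols are all nullable, so Factor is not nullable.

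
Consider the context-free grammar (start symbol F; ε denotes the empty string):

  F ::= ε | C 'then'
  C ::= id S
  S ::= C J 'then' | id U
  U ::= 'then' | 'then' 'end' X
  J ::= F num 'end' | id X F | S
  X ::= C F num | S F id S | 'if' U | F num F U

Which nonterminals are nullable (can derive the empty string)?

Directly nullable (have an ε-production): F.
No other nonterminal has a production whose RHS symbols are all nullable.

{ F }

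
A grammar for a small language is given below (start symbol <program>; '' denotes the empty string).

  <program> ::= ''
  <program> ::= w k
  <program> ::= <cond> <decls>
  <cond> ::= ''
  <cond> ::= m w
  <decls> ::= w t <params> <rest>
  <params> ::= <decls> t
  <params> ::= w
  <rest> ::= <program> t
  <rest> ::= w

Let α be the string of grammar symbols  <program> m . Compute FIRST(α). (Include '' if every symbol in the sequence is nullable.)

Add FIRST(<program>)\{''} = { m, w }; <program> is nullable, continue.
m is a terminal; add {m} and stop.

{ m, w }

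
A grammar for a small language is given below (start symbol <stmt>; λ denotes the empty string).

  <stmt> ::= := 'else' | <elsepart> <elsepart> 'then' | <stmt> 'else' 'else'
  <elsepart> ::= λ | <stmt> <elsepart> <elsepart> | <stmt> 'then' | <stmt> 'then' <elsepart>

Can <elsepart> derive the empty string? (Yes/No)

Yes

<elsepart> has an λ-production, so <elsepart> ⇒ λ.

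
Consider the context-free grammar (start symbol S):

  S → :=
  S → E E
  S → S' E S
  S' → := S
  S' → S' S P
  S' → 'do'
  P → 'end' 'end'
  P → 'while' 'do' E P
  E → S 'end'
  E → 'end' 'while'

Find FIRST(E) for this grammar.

{ 'do', 'end', := }

From E → S 'end': add FIRST(S) = { 'do', 'end', := }.
E → 'end' 'while' contributes {'end'}.
Union: FIRST(E) = { 'do', 'end', := }.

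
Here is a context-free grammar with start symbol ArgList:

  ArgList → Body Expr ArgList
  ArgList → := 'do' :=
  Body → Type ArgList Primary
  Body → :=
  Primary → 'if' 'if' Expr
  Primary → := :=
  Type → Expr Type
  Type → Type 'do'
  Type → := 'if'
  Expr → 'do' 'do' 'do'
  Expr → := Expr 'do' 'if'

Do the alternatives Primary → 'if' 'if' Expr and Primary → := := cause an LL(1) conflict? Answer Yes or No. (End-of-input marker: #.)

FIRST('if' 'if' Expr) = { 'if' } and FIRST(:= :=) = { := }.
The FIRST sets are disjoint and neither alternative is nullable — no conflict.

No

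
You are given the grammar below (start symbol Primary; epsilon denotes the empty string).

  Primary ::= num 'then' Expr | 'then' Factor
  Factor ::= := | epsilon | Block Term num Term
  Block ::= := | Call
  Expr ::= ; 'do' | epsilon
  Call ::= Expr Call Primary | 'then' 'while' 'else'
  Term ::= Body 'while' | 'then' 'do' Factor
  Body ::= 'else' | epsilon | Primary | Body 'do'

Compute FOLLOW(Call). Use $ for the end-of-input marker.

{ 'do', 'else', 'then', 'while', num }

In Block ::= Call: Call is at the end, add FOLLOW(Block) = { 'do', 'else', 'then', 'while', num }.
In Call ::= Expr Call Primary: add FIRST(Primary) = { 'then', num }.
Union: FOLLOW(Call) = { 'do', 'else', 'then', 'while', num }.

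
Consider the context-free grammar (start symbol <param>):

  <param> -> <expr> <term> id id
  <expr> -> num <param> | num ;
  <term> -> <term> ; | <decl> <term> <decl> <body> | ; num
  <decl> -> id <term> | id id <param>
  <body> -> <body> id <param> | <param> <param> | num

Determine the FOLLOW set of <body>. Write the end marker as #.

In <term> -> <decl> <term> <decl> <body>: <body> is at the end, add FOLLOW(<term>) = { ;, id, num }.
In <body> -> <body> id <param>: add FIRST(id <param>) = { id }.
Union: FOLLOW(<body>) = { ;, id, num }.

{ ;, id, num }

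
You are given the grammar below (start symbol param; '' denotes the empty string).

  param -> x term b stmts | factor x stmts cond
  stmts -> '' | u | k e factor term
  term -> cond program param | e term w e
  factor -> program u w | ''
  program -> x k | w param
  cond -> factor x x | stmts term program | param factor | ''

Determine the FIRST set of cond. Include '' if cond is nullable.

From cond -> factor x x: factor nullable, take FIRST(factor) ∪ {x} = { w, x }.
From cond -> stmts term program: stmts nullable, take FIRST(stmts) ∪ FIRST(term) = { e, k, u, w, x }.
From cond -> param factor: add FIRST(param) = { w, x }.
cond -> '' contributes ''.
Union: FIRST(cond) = { e, k, u, w, x, '' }.

{ e, k, u, w, x, '' }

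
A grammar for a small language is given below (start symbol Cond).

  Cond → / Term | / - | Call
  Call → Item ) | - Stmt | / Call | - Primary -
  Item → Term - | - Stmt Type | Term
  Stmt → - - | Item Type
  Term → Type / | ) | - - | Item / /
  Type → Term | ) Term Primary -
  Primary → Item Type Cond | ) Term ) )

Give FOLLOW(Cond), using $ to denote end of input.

Cond is the start symbol, so $ ∈ FOLLOW(Cond).
In Primary → Item Type Cond: Cond is at the end, add FOLLOW(Primary) = { - }.
Union: FOLLOW(Cond) = { $, - }.

{ $, - }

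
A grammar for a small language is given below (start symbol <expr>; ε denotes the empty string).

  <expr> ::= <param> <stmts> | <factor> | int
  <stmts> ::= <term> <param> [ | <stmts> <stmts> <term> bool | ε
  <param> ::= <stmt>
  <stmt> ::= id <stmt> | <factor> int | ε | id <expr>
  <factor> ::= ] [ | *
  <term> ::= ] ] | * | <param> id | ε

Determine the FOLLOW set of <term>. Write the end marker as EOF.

In <stmts> ::= <term> <param> [: add FIRST(<param> [) = { *, [, ], id }.
In <stmts> ::= <stmts> <stmts> <term> bool: add FIRST(bool) = { bool }.
Union: FOLLOW(<term>) = { *, [, ], bool, id }.

{ *, [, ], bool, id }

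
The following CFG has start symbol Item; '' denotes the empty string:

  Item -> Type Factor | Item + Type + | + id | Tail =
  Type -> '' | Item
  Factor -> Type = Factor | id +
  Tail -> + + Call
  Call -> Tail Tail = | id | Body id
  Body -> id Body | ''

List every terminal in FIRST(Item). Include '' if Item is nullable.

From Item -> Type Factor: Type nullable, take FIRST(Type) ∪ FIRST(Factor) = { +, =, id }.
From Item -> Item + Type +: add FIRST(Item) = { +, =, id }.
Item -> + id contributes {+}.
From Item -> Tail =: add FIRST(Tail) = { + }.
Union: FIRST(Item) = { +, =, id }.

{ +, =, id }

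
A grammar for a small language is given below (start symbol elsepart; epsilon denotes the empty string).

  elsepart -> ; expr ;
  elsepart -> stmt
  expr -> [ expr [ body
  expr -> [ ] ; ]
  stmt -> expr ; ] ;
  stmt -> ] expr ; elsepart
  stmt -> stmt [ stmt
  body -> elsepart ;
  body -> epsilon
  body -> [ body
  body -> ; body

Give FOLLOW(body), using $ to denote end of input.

{ ;, [ }

In expr -> [ expr [ body: body is at the end, add FOLLOW(expr) = { ;, [ }.
In body -> [ body: body is at the end, add FOLLOW(body) = { ;, [ }.
In body -> ; body: body is at the end, add FOLLOW(body) = { ;, [ }.
Union: FOLLOW(body) = { ;, [ }.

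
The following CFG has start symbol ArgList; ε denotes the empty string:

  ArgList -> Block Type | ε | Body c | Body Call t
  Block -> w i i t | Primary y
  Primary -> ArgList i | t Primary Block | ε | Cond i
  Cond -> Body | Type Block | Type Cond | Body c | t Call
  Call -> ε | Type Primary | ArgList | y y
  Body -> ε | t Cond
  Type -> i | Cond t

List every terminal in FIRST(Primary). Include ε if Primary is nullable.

{ c, i, t, w, y, ε }

From Primary -> ArgList i: ArgList nullable, take FIRST(ArgList) ∪ {i} = { c, i, t, w, y }.
Primary -> t Primary Block contributes {t}.
Primary -> ε contributes ε.
From Primary -> Cond i: Cond nullable, take FIRST(Cond) ∪ {i} = { c, i, t }.
Union: FIRST(Primary) = { c, i, t, w, y, ε }.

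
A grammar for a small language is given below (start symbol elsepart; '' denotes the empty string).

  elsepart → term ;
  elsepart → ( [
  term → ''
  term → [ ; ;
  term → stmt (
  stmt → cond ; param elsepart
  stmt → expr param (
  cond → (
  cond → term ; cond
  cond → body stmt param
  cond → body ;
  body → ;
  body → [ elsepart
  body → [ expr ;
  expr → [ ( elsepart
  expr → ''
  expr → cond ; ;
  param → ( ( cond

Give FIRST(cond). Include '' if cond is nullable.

cond → ( contributes {(}.
From cond → term ; cond: term nullable, take FIRST(term) ∪ {;} = { (, ;, [ }.
From cond → body stmt param: add FIRST(body) = { ;, [ }.
From cond → body ;: add FIRST(body) = { ;, [ }.
Union: FIRST(cond) = { (, ;, [ }.

{ (, ;, [ }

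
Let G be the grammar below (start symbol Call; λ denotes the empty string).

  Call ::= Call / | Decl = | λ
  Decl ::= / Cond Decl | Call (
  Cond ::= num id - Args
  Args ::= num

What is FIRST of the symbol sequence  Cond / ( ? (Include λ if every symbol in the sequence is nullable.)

Add FIRST(Cond) = { num }; Cond is not nullable, stop.

{ num }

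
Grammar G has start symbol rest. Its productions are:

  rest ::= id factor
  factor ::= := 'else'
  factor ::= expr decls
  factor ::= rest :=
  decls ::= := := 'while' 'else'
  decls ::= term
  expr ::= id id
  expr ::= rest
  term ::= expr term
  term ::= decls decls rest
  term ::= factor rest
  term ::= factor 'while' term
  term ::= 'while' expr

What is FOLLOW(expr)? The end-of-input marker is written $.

In factor ::= expr decls: add FIRST(decls) = { 'while', :=, id }.
In term ::= expr term: add FIRST(term) = { 'while', :=, id }.
In term ::= 'while' expr: expr is at the end, add FOLLOW(term) = { $, 'while', :=, id }.
Union: FOLLOW(expr) = { $, 'while', :=, id }.

{ $, 'while', :=, id }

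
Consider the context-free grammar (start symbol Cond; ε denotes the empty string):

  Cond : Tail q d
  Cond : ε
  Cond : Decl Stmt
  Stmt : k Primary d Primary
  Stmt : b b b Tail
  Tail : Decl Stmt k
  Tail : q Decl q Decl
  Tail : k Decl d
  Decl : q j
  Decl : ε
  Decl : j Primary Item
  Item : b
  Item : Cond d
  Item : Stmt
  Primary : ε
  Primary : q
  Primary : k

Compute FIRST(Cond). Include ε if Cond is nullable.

From Cond : Tail q d: add FIRST(Tail) = { b, j, k, q }.
Cond : ε contributes ε.
From Cond : Decl Stmt: Decl nullable, take FIRST(Decl) ∪ FIRST(Stmt) = { b, j, k, q }.
Union: FIRST(Cond) = { b, j, k, q, ε }.

{ b, j, k, q, ε }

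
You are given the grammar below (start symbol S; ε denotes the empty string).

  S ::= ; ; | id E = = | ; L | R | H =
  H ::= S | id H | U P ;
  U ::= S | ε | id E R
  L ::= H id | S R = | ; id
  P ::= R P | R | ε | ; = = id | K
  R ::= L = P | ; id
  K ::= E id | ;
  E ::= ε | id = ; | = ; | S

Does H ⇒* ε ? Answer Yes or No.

Nullable nonterminals: E, P, U.
No production of H has an RHS whose symbols are all nullable, so H is not nullable.

No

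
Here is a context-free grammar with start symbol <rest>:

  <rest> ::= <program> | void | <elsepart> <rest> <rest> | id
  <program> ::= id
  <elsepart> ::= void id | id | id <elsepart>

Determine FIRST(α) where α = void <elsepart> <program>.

void is a terminal; add {void} and stop.

{ void }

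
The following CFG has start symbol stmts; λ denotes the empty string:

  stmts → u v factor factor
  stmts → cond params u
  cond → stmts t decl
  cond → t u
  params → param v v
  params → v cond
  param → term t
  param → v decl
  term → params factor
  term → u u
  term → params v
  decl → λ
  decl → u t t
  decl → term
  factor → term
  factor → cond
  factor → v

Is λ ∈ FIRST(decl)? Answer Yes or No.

Yes

decl has an λ-production, so decl ⇒ λ.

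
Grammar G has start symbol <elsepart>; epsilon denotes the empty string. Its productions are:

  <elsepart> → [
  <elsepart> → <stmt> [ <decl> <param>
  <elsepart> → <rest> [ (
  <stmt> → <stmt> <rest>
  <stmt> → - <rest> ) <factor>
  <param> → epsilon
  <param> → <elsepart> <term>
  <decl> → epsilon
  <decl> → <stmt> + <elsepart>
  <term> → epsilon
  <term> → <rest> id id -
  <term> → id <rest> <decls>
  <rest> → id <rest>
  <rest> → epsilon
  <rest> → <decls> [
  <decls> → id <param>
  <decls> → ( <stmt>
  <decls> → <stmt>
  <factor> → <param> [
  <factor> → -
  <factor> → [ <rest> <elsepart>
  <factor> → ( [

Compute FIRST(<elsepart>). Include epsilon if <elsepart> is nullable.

<elsepart> → [ contributes {[}.
From <elsepart> → <stmt> [ <decl> <param>: add FIRST(<stmt>) = { - }.
From <elsepart> → <rest> [ (: <rest> nullable, take FIRST(<rest>) ∪ {[} = { (, -, [, id }.
Union: FIRST(<elsepart>) = { (, -, [, id }.

{ (, -, [, id }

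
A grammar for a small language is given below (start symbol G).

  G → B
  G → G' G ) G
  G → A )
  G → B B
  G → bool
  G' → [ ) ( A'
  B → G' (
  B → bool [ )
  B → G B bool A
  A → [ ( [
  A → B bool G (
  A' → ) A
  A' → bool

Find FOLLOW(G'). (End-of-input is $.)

In G → G' G ) G: add FIRST(G ) G) = { [, bool }.
In B → G' (: add FIRST(() = { ( }.
Union: FOLLOW(G') = { (, [, bool }.

{ (, [, bool }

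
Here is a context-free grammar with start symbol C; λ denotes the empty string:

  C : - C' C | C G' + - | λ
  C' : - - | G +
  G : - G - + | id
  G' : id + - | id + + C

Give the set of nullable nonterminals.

Directly nullable (have an λ-production): C.
No other nonterminal has a production whose RHS symbols are all nullable.

{ C }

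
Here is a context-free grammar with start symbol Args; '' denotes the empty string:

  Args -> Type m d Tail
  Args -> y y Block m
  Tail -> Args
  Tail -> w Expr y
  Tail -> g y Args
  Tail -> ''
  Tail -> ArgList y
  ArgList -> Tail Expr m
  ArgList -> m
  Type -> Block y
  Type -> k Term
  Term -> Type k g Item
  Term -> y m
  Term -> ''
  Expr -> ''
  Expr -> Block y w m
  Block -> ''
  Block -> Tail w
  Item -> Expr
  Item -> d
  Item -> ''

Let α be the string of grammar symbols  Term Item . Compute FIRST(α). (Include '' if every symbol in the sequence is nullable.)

{ d, g, k, m, w, y, '' }

Add FIRST(Term)\{''} = { g, k, m, w, y }; Term is nullable, continue.
Add FIRST(Item)\{''} = { d, g, k, m, w, y }; Item is nullable, continue.
Every symbol is nullable, so include ''.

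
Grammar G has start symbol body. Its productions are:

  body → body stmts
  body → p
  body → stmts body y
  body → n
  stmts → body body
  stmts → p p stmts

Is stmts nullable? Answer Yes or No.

No

No nonterminal in this grammar is nullable.
No production of stmts has an RHS whose symbols are all nullable, so stmts is not nullable.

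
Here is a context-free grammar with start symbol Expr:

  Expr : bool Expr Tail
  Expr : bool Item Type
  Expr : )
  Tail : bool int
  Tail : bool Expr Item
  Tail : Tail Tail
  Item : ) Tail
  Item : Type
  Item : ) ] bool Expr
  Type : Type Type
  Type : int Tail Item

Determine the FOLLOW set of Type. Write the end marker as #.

{ #, ), bool, int }

In Expr : bool Item Type: Type is at the end, add FOLLOW(Expr) = { #, ), bool, int }.
In Item : Type: Type is at the end, add FOLLOW(Item) = { #, ), bool, int }.
In Type : Type Type: add FIRST(Type) = { int }.
In Type : Type Type: Type is at the end, add FOLLOW(Type) = { #, ), bool, int }.
Union: FOLLOW(Type) = { #, ), bool, int }.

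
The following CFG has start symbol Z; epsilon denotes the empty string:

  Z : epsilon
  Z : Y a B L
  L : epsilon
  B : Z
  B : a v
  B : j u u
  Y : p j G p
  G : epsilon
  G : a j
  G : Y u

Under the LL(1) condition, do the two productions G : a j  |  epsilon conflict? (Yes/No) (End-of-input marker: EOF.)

FIRST(a j) = { a } and FIRST(epsilon) = { epsilon }.
The second is nullable but FOLLOW(G) = { p } is disjoint from FIRST of the first.

No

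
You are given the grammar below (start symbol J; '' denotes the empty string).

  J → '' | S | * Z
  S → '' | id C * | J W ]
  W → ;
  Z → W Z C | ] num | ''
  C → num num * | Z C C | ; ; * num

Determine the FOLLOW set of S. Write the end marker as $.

In J → S: S is at the end, add FOLLOW(J) = { $, ; }.
Union: FOLLOW(S) = { $, ; }.

{ $, ; }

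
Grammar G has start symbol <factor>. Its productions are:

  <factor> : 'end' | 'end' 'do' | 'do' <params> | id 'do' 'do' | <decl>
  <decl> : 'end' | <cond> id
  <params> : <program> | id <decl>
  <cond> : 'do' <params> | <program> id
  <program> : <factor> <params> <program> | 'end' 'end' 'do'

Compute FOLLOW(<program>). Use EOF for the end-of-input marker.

{ EOF, 'do', 'end', id }

In <params> : <program>: <program> is at the end, add FOLLOW(<params>) = { EOF, 'do', 'end', id }.
In <cond> : <program> id: add FIRST(id) = { id }.
In <program> : <factor> <params> <program>: <program> is at the end, add FOLLOW(<program>) = { EOF, 'do', 'end', id }.
Union: FOLLOW(<program>) = { EOF, 'do', 'end', id }.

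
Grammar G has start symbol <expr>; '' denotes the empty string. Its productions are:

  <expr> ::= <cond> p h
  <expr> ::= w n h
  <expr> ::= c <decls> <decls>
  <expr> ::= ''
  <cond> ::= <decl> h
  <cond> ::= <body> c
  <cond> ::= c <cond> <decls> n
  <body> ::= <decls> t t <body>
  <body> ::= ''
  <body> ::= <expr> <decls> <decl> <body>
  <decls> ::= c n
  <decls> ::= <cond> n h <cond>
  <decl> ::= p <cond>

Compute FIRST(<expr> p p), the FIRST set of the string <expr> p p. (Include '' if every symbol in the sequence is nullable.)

{ c, p, w }

Add FIRST(<expr>)\{''} = { c, p, w }; <expr> is nullable, continue.
p is a terminal; add {p} and stop.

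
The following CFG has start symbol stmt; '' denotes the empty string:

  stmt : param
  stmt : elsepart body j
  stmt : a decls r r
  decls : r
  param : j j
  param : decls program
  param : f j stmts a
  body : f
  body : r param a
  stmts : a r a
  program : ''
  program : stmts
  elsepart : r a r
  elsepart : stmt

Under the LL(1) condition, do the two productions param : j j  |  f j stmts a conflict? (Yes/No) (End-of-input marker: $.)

No

FIRST(j j) = { j } and FIRST(f j stmts a) = { f }.
The FIRST sets are disjoint and neither alternative is nullable — no conflict.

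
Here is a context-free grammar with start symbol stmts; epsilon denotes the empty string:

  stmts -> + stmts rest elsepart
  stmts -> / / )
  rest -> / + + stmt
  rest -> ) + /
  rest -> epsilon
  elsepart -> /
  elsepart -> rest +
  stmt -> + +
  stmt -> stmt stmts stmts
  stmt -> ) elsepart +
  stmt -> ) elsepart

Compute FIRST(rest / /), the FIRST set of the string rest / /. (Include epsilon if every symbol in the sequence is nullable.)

{ ), / }

Add FIRST(rest)\{epsilon} = { ), / }; rest is nullable, continue.
/ is a terminal; add {/} and stop.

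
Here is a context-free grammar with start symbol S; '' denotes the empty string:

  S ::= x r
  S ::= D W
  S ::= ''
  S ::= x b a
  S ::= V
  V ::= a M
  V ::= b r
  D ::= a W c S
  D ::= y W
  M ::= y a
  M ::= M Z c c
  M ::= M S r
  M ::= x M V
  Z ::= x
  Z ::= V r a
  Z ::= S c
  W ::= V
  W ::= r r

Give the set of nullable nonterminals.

{ S }

Directly nullable (have an ''-production): S.
No other nonterminal has a production whose RHS symbols are all nullable.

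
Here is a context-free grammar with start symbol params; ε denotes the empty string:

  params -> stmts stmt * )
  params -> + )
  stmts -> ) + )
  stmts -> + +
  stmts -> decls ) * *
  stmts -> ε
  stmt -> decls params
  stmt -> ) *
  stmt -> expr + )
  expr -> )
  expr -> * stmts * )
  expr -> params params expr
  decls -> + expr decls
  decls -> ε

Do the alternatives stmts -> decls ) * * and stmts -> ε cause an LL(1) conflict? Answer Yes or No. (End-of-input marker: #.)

FIRST(decls ) * *) = { ), + } and FIRST(ε) = { ε }.
The second alternative is nullable and FOLLOW(stmts) = { ), *, + } shares ) with FIRST of the first — conflict.

Yes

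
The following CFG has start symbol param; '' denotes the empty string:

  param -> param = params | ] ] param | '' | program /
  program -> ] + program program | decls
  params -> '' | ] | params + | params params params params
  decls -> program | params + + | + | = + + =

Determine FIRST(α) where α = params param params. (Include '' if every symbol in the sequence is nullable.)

Add FIRST(params)\{''} = { +, ] }; params is nullable, continue.
Add FIRST(param)\{''} = { +, =, ] }; param is nullable, continue.
Add FIRST(params)\{''} = { +, ] }; params is nullable, continue.
Every symbol is nullable, so include ''.

{ +, =, ], '' }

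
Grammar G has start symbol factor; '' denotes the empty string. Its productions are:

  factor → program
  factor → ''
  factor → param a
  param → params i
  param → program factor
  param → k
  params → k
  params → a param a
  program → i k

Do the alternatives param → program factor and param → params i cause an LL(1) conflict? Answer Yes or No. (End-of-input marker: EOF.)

FIRST(program factor) = { i } and FIRST(params i) = { a, k }.
The FIRST sets are disjoint and neither alternative is nullable — no conflict.

No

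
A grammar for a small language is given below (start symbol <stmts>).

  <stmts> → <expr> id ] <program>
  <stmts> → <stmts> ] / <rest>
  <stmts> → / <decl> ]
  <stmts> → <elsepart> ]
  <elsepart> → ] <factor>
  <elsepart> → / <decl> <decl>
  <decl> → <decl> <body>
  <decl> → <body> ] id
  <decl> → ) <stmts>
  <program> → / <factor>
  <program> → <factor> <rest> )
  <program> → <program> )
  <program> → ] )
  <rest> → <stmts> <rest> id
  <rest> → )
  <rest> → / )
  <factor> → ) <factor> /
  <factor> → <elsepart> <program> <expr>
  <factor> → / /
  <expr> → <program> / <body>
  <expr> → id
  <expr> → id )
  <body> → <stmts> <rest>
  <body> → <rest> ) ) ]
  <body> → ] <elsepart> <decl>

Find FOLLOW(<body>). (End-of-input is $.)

{ $, ), /, ], id }

In <decl> → <decl> <body>: <body> is at the end, add FOLLOW(<decl>) = { $, ), /, ], id }.
In <decl> → <body> ] id: add FIRST(] id) = { ] }.
In <expr> → <program> / <body>: <body> is at the end, add FOLLOW(<expr>) = { $, ), /, ], id }.
Union: FOLLOW(<body>) = { $, ), /, ], id }.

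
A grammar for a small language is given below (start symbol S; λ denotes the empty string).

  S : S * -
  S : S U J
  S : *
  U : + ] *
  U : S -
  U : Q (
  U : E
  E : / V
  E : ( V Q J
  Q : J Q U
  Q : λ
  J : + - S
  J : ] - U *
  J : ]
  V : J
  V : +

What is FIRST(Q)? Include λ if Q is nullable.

{ +, ], λ }

From Q : J Q U: add FIRST(J) = { +, ] }.
Q : λ contributes λ.
Union: FIRST(Q) = { +, ], λ }.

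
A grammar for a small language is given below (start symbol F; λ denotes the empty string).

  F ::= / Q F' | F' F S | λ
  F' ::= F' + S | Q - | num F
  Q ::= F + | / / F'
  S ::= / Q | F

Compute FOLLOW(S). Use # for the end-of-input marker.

{ #, +, -, /, num }

In F ::= F' F S: S is at the end, add FOLLOW(F) = { #, +, -, /, num }.
In F' ::= F' + S: S is at the end, add FOLLOW(F') = { #, +, -, /, num }.
Union: FOLLOW(S) = { #, +, -, /, num }.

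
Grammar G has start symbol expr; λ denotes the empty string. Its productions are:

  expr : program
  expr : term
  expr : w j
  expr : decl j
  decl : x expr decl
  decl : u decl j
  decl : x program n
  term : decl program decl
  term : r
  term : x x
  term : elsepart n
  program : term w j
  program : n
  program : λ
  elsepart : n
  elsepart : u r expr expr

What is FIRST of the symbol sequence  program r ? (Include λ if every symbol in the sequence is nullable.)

Add FIRST(program)\{λ} = { n, r, u, x }; program is nullable, continue.
r is a terminal; add {r} and stop.

{ n, r, u, x }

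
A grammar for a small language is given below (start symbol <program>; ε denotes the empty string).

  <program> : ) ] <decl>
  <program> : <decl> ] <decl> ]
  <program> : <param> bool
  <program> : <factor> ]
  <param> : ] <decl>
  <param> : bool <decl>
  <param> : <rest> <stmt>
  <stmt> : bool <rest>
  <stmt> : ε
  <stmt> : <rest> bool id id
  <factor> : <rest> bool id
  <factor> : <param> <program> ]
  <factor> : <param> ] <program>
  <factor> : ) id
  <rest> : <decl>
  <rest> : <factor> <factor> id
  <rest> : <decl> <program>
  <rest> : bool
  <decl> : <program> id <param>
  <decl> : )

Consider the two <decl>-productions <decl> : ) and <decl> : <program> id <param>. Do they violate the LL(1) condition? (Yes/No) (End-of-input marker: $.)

Yes

FIRST()) = { ) } and FIRST(<program> id <param>) = { ), ], bool }.
Both contain ), so the two alternatives are not disjoint — LL(1) conflict.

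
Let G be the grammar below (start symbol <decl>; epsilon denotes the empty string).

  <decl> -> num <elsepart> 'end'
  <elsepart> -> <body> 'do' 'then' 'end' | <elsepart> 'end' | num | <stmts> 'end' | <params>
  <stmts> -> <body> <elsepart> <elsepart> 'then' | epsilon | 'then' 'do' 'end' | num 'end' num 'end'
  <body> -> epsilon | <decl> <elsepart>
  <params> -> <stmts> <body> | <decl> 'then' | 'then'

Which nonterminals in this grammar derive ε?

{ <body>, <elsepart>, <params>, <stmts> }

Directly nullable (have an epsilon-production): <stmts>, <body>.
<elsepart> -> <params> with every symbol nullable, so <elsepart> is nullable.
<params> -> <stmts> <body> with every symbol nullable, so <params> is nullable.
No other nonterminal has a production whose RHS symbols are all nullable.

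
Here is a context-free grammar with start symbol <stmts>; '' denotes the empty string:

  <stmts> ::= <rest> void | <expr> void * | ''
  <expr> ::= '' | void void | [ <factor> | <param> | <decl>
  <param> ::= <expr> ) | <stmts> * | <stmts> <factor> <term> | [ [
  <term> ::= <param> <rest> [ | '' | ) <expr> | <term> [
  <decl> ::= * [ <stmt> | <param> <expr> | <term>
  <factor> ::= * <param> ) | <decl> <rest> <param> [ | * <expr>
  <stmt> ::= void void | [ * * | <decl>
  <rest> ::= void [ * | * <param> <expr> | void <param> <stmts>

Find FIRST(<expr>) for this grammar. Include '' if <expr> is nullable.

<expr> ::= '' contributes ''.
<expr> ::= void void contributes {void}.
<expr> ::= [ <factor> contributes {[}.
From <expr> ::= <param>: add FIRST(<param>) = { ), *, [, void }.
From <expr> ::= <decl>: add FIRST(<decl>) = { ), *, [, void, '' } (including '' since <decl> is nullable).
Union: FIRST(<expr>) = { ), *, [, void, '' }.

{ ), *, [, void, '' }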